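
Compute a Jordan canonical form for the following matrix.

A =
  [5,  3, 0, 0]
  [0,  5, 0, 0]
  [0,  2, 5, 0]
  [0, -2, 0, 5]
J_2(5) ⊕ J_1(5) ⊕ J_1(5)

The characteristic polynomial is
  det(x·I − A) = x^4 - 20*x^3 + 150*x^2 - 500*x + 625 = (x - 5)^4

Eigenvalues and multiplicities (the geometric multiplicity of λ is n − rank(A − λI), which equals the number of Jordan blocks for λ):
  λ = 5: algebraic multiplicity = 4, geometric multiplicity = 3

Determining the block sizes for each eigenvalue:
  λ = 5: 3 blocks summing to 4 forces exactly one block of size 2 and the rest size 1 → block sizes [2, 1, 1]

Assembling the blocks gives a Jordan form
J =
  [5, 1, 0, 0]
  [0, 5, 0, 0]
  [0, 0, 5, 0]
  [0, 0, 0, 5]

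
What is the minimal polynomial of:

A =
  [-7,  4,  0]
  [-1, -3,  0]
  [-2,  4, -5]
x^2 + 10*x + 25

The characteristic polynomial is χ_A(x) = (x + 5)^3, so the eigenvalues are known. The minimal polynomial is
  m_A(x) = Π_λ (x − λ)^{k_λ}
where k_λ is the size of the *largest* Jordan block for λ (equivalently, the smallest k with (A − λI)^k v = 0 for every generalised eigenvector v of λ).

  λ = -5: largest Jordan block has size 2, contributing (x + 5)^2

So m_A(x) = (x + 5)^2 = x^2 + 10*x + 25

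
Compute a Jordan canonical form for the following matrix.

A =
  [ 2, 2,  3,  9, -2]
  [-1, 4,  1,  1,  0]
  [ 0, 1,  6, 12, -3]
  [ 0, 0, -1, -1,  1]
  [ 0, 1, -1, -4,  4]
J_3(3) ⊕ J_2(3)

The characteristic polynomial is
  det(x·I − A) = x^5 - 15*x^4 + 90*x^3 - 270*x^2 + 405*x - 243 = (x - 3)^5

Eigenvalues and multiplicities (the geometric multiplicity of λ is n − rank(A − λI), which equals the number of Jordan blocks for λ):
  λ = 3: algebraic multiplicity = 5, geometric multiplicity = 2

Determining the block sizes for each eigenvalue:
  λ = 3: with am = 5 and gm = 2, the partition is not yet determined (e.g. several partitions of 5 into 2 parts exist). Let N = A − (3)·I. Computing rank(N^1) = 3, rank(N^2) = 1, rank(N^3) = 0; the number of blocks of size ≥ j is rank(N^{j−1}) − rank(N^j), giving [2, 2, 1]. So we have 1 block(s) of size 3, 1 block(s) of size 2 → block sizes [3, 2]

Assembling the blocks gives a Jordan form
J =
  [3, 1, 0, 0, 0]
  [0, 3, 1, 0, 0]
  [0, 0, 3, 0, 0]
  [0, 0, 0, 3, 1]
  [0, 0, 0, 0, 3]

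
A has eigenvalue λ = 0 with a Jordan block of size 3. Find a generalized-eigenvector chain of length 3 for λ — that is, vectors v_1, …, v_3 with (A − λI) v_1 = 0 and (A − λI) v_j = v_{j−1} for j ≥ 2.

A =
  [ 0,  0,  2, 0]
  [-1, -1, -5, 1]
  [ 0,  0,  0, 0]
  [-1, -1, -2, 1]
A Jordan chain for λ = 0 of length 3:
v_1 = (0, 1, 0, 1)ᵀ
v_2 = (2, -5, 0, -2)ᵀ
v_3 = (0, 0, 1, 0)ᵀ

Let N = A − (0)·I. We want v_3 with N^3 v_3 = 0 but N^2 v_3 ≠ 0; then v_{j-1} := N · v_j for j = 3, …, 2.

Pick v_3 = (0, 0, 1, 0)ᵀ.
Then v_2 = N · v_3 = (2, -5, 0, -2)ᵀ.
Then v_1 = N · v_2 = (0, 1, 0, 1)ᵀ.

Sanity check: (A − (0)·I) v_1 = (0, 0, 0, 0)ᵀ = 0. ✓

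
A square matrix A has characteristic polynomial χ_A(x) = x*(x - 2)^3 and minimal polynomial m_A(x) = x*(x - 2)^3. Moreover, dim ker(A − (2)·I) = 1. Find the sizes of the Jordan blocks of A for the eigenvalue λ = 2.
Block sizes for λ = 2: [3]

Step 1 — from the characteristic polynomial, algebraic multiplicity of λ = 2 is 3. From dim ker(A − (2)·I) = 1, there are exactly 1 Jordan blocks for λ = 2.
Step 2 — from the minimal polynomial, the factor (x − 2)^3 tells us the largest block for λ = 2 has size 3.
Step 3 — with total size 3, 1 blocks, and largest block 3, the block sizes (in nonincreasing order) are [3].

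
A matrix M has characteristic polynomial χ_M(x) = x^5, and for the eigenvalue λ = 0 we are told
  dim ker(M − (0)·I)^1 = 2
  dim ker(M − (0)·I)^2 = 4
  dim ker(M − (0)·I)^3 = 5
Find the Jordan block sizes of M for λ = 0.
Block sizes for λ = 0: [3, 2]

From the dimensions of kernels of powers, the number of Jordan blocks of size at least j is d_j − d_{j−1} where d_j = dim ker(N^j) (with d_0 = 0). Computing the differences gives [2, 2, 1].
The number of blocks of size exactly k is (#blocks of size ≥ k) − (#blocks of size ≥ k + 1), so the partition is: 1 block(s) of size 2, 1 block(s) of size 3.
In nonincreasing order the block sizes are [3, 2].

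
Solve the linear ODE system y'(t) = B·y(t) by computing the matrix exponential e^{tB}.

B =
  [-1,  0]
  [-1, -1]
e^{tB} =
  [exp(-t), 0]
  [-t*exp(-t), exp(-t)]

Strategy: write B = P · J · P⁻¹ where J is a Jordan canonical form, so e^{tB} = P · e^{tJ} · P⁻¹, and e^{tJ} can be computed block-by-block.

B has Jordan form
J =
  [-1,  1]
  [ 0, -1]
(up to reordering of blocks).

Per-block formulas:
  For a 2×2 Jordan block J_2(-1): exp(t · J_2(-1)) = e^(-1t)·(I + t·N), where N is the 2×2 nilpotent shift.

After assembling e^{tJ} and conjugating by P, we get:

e^{tB} =
  [exp(-t), 0]
  [-t*exp(-t), exp(-t)]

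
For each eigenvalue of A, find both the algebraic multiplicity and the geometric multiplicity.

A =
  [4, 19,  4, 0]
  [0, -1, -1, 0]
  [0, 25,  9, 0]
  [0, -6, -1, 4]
λ = 4: alg = 4, geom = 2

Step 1 — factor the characteristic polynomial to read off the algebraic multiplicities:
  χ_A(x) = (x - 4)^4

Step 2 — compute geometric multiplicities via the rank-nullity identity g(λ) = n − rank(A − λI):
  rank(A − (4)·I) = 2, so dim ker(A − (4)·I) = n − 2 = 2

Summary:
  λ = 4: algebraic multiplicity = 4, geometric multiplicity = 2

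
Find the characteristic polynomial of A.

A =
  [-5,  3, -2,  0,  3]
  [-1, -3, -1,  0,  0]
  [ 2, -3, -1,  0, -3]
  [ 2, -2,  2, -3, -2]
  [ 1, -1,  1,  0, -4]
x^5 + 16*x^4 + 102*x^3 + 324*x^2 + 513*x + 324

Expanding det(x·I − A) (e.g. by cofactor expansion or by noting that A is similar to its Jordan form J, which has the same characteristic polynomial as A) gives
  χ_A(x) = x^5 + 16*x^4 + 102*x^3 + 324*x^2 + 513*x + 324
which factors as (x + 3)^4*(x + 4). The eigenvalues (with algebraic multiplicities) are λ = -4 with multiplicity 1, λ = -3 with multiplicity 4.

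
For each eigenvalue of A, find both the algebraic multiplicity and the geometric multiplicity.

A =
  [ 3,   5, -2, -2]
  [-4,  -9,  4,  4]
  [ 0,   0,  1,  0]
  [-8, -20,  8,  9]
λ = 1: alg = 4, geom = 3

Step 1 — factor the characteristic polynomial to read off the algebraic multiplicities:
  χ_A(x) = (x - 1)^4

Step 2 — compute geometric multiplicities via the rank-nullity identity g(λ) = n − rank(A − λI):
  rank(A − (1)·I) = 1, so dim ker(A − (1)·I) = n − 1 = 3

Summary:
  λ = 1: algebraic multiplicity = 4, geometric multiplicity = 3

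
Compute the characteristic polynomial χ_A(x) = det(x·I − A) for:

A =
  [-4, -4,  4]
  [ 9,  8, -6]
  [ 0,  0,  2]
x^3 - 6*x^2 + 12*x - 8

Expanding det(x·I − A) (e.g. by cofactor expansion or by noting that A is similar to its Jordan form J, which has the same characteristic polynomial as A) gives
  χ_A(x) = x^3 - 6*x^2 + 12*x - 8
which factors as (x - 2)^3. The eigenvalues (with algebraic multiplicities) are λ = 2 with multiplicity 3.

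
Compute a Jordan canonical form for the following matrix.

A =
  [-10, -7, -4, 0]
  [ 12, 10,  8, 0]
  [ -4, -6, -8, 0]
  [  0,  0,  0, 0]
J_2(-4) ⊕ J_1(0) ⊕ J_1(0)

The characteristic polynomial is
  det(x·I − A) = x^4 + 8*x^3 + 16*x^2 = x^2*(x + 4)^2

Eigenvalues and multiplicities (the geometric multiplicity of λ is n − rank(A − λI), which equals the number of Jordan blocks for λ):
  λ = -4: algebraic multiplicity = 2, geometric multiplicity = 1
  λ = 0: algebraic multiplicity = 2, geometric multiplicity = 2

Determining the block sizes for each eigenvalue:
  λ = -4: one block (gm = 1), so the single block has size am = 2 → block sizes [2]
  λ = 0: gm = am = 2, so every block has size 1 → block sizes [1, 1]

Assembling the blocks gives a Jordan form
J =
  [-4,  1, 0, 0]
  [ 0, -4, 0, 0]
  [ 0,  0, 0, 0]
  [ 0,  0, 0, 0]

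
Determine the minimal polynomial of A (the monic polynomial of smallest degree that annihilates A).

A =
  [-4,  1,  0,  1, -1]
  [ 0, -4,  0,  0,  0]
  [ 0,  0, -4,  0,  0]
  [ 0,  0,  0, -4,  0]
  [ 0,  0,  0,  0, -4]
x^2 + 8*x + 16

The characteristic polynomial is χ_A(x) = (x + 4)^5, so the eigenvalues are known. The minimal polynomial is
  m_A(x) = Π_λ (x − λ)^{k_λ}
where k_λ is the size of the *largest* Jordan block for λ (equivalently, the smallest k with (A − λI)^k v = 0 for every generalised eigenvector v of λ).

  λ = -4: largest Jordan block has size 2, contributing (x + 4)^2

So m_A(x) = (x + 4)^2 = x^2 + 8*x + 16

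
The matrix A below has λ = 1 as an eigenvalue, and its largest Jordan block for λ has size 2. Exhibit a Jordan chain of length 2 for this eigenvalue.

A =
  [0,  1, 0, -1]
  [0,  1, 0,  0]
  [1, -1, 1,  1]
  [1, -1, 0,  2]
A Jordan chain for λ = 1 of length 2:
v_1 = (-1, 0, 1, 1)ᵀ
v_2 = (1, 0, 0, 0)ᵀ

Let N = A − (1)·I. We want v_2 with N^2 v_2 = 0 but N^1 v_2 ≠ 0; then v_{j-1} := N · v_j for j = 2, …, 2.

Pick v_2 = (1, 0, 0, 0)ᵀ.
Then v_1 = N · v_2 = (-1, 0, 1, 1)ᵀ.

Sanity check: (A − (1)·I) v_1 = (0, 0, 0, 0)ᵀ = 0. ✓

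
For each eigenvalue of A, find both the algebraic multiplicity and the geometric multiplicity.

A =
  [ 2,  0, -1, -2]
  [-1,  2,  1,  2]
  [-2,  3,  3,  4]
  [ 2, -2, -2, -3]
λ = 1: alg = 4, geom = 2

Step 1 — factor the characteristic polynomial to read off the algebraic multiplicities:
  χ_A(x) = (x - 1)^4

Step 2 — compute geometric multiplicities via the rank-nullity identity g(λ) = n − rank(A − λI):
  rank(A − (1)·I) = 2, so dim ker(A − (1)·I) = n − 2 = 2

Summary:
  λ = 1: algebraic multiplicity = 4, geometric multiplicity = 2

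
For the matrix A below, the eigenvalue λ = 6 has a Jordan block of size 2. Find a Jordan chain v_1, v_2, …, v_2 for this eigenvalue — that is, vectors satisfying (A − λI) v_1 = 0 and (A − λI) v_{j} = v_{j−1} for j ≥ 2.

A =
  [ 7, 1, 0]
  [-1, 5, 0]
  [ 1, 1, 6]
A Jordan chain for λ = 6 of length 2:
v_1 = (1, -1, 1)ᵀ
v_2 = (1, 0, 0)ᵀ

Let N = A − (6)·I. We want v_2 with N^2 v_2 = 0 but N^1 v_2 ≠ 0; then v_{j-1} := N · v_j for j = 2, …, 2.

Pick v_2 = (1, 0, 0)ᵀ.
Then v_1 = N · v_2 = (1, -1, 1)ᵀ.

Sanity check: (A − (6)·I) v_1 = (0, 0, 0)ᵀ = 0. ✓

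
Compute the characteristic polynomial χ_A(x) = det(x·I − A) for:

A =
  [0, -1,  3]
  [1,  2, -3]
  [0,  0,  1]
x^3 - 3*x^2 + 3*x - 1

Expanding det(x·I − A) (e.g. by cofactor expansion or by noting that A is similar to its Jordan form J, which has the same characteristic polynomial as A) gives
  χ_A(x) = x^3 - 3*x^2 + 3*x - 1
which factors as (x - 1)^3. The eigenvalues (with algebraic multiplicities) are λ = 1 with multiplicity 3.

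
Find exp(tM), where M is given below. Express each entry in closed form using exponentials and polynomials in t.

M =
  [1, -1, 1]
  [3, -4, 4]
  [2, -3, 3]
e^{tM} =
  [t + 1, -t, t]
  [-t^2/2 + 3*t, t^2/2 - 4*t + 1, -t^2/2 + 4*t]
  [-t^2/2 + 2*t, t^2/2 - 3*t, -t^2/2 + 3*t + 1]

Strategy: write M = P · J · P⁻¹ where J is a Jordan canonical form, so e^{tM} = P · e^{tJ} · P⁻¹, and e^{tJ} can be computed block-by-block.

M has Jordan form
J =
  [0, 1, 0]
  [0, 0, 1]
  [0, 0, 0]
(up to reordering of blocks).

Per-block formulas:
  For a 3×3 Jordan block J_3(0): exp(t · J_3(0)) = e^(0t)·(I + t·N + (t^2/2)·N^2), where N is the 3×3 nilpotent shift.

After assembling e^{tJ} and conjugating by P, we get:

e^{tM} =
  [t + 1, -t, t]
  [-t^2/2 + 3*t, t^2/2 - 4*t + 1, -t^2/2 + 4*t]
  [-t^2/2 + 2*t, t^2/2 - 3*t, -t^2/2 + 3*t + 1]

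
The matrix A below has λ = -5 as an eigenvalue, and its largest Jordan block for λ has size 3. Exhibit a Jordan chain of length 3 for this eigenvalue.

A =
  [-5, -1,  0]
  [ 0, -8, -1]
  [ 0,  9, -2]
A Jordan chain for λ = -5 of length 3:
v_1 = (3, 0, 0)ᵀ
v_2 = (-1, -3, 9)ᵀ
v_3 = (0, 1, 0)ᵀ

Let N = A − (-5)·I. We want v_3 with N^3 v_3 = 0 but N^2 v_3 ≠ 0; then v_{j-1} := N · v_j for j = 3, …, 2.

Pick v_3 = (0, 1, 0)ᵀ.
Then v_2 = N · v_3 = (-1, -3, 9)ᵀ.
Then v_1 = N · v_2 = (3, 0, 0)ᵀ.

Sanity check: (A − (-5)·I) v_1 = (0, 0, 0)ᵀ = 0. ✓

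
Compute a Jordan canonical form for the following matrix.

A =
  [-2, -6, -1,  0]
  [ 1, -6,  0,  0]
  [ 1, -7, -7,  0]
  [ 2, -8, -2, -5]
J_3(-5) ⊕ J_1(-5)

The characteristic polynomial is
  det(x·I − A) = x^4 + 20*x^3 + 150*x^2 + 500*x + 625 = (x + 5)^4

Eigenvalues and multiplicities (the geometric multiplicity of λ is n − rank(A − λI), which equals the number of Jordan blocks for λ):
  λ = -5: algebraic multiplicity = 4, geometric multiplicity = 2

Determining the block sizes for each eigenvalue:
  λ = -5: with am = 4 and gm = 2, the partition is not yet determined (e.g. several partitions of 4 into 2 parts exist). Let N = A − (-5)·I. Computing rank(N^1) = 2, rank(N^2) = 1, rank(N^3) = 0; the number of blocks of size ≥ j is rank(N^{j−1}) − rank(N^j), giving [2, 1, 1]. So we have 1 block(s) of size 3, 1 block(s) of size 1 → block sizes [3, 1]

Assembling the blocks gives a Jordan form
J =
  [-5,  1,  0,  0]
  [ 0, -5,  1,  0]
  [ 0,  0, -5,  0]
  [ 0,  0,  0, -5]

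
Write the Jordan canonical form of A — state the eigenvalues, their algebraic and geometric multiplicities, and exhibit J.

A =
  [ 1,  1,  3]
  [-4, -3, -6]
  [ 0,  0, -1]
J_2(-1) ⊕ J_1(-1)

The characteristic polynomial is
  det(x·I − A) = x^3 + 3*x^2 + 3*x + 1 = (x + 1)^3

Eigenvalues and multiplicities (the geometric multiplicity of λ is n − rank(A − λI), which equals the number of Jordan blocks for λ):
  λ = -1: algebraic multiplicity = 3, geometric multiplicity = 2

Determining the block sizes for each eigenvalue:
  λ = -1: 2 blocks summing to 3 forces exactly one block of size 2 and the rest size 1 → block sizes [2, 1]

Assembling the blocks gives a Jordan form
J =
  [-1,  1,  0]
  [ 0, -1,  0]
  [ 0,  0, -1]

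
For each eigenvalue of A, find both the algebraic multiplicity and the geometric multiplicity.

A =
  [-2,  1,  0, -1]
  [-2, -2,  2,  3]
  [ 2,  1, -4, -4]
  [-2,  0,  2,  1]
λ = -2: alg = 3, geom = 2; λ = -1: alg = 1, geom = 1

Step 1 — factor the characteristic polynomial to read off the algebraic multiplicities:
  χ_A(x) = (x + 1)*(x + 2)^3

Step 2 — compute geometric multiplicities via the rank-nullity identity g(λ) = n − rank(A − λI):
  rank(A − (-2)·I) = 2, so dim ker(A − (-2)·I) = n − 2 = 2
  rank(A − (-1)·I) = 3, so dim ker(A − (-1)·I) = n − 3 = 1

Summary:
  λ = -2: algebraic multiplicity = 3, geometric multiplicity = 2
  λ = -1: algebraic multiplicity = 1, geometric multiplicity = 1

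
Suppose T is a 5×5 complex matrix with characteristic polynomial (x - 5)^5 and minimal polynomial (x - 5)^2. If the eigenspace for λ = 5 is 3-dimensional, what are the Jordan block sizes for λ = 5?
Block sizes for λ = 5: [2, 2, 1]

Step 1 — from the characteristic polynomial, algebraic multiplicity of λ = 5 is 5. From dim ker(T − (5)·I) = 3, there are exactly 3 Jordan blocks for λ = 5.
Step 2 — from the minimal polynomial, the factor (x − 5)^2 tells us the largest block for λ = 5 has size 2.
Step 3 — with total size 5, 3 blocks, and largest block 2, the block sizes (in nonincreasing order) are [2, 2, 1].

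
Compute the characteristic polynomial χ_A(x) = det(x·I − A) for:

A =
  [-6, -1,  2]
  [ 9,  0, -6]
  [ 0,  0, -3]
x^3 + 9*x^2 + 27*x + 27

Expanding det(x·I − A) (e.g. by cofactor expansion or by noting that A is similar to its Jordan form J, which has the same characteristic polynomial as A) gives
  χ_A(x) = x^3 + 9*x^2 + 27*x + 27
which factors as (x + 3)^3. The eigenvalues (with algebraic multiplicities) are λ = -3 with multiplicity 3.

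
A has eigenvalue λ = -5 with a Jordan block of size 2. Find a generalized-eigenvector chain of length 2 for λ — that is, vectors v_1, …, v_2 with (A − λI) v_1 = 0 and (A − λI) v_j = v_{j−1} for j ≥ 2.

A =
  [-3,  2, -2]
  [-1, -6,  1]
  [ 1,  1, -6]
A Jordan chain for λ = -5 of length 2:
v_1 = (2, -1, 1)ᵀ
v_2 = (1, 0, 0)ᵀ

Let N = A − (-5)·I. We want v_2 with N^2 v_2 = 0 but N^1 v_2 ≠ 0; then v_{j-1} := N · v_j for j = 2, …, 2.

Pick v_2 = (1, 0, 0)ᵀ.
Then v_1 = N · v_2 = (2, -1, 1)ᵀ.

Sanity check: (A − (-5)·I) v_1 = (0, 0, 0)ᵀ = 0. ✓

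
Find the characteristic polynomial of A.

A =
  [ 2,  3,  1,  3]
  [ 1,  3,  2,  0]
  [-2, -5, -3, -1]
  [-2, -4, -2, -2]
x^4

Expanding det(x·I − A) (e.g. by cofactor expansion or by noting that A is similar to its Jordan form J, which has the same characteristic polynomial as A) gives
  χ_A(x) = x^4
which factors as x^4. The eigenvalues (with algebraic multiplicities) are λ = 0 with multiplicity 4.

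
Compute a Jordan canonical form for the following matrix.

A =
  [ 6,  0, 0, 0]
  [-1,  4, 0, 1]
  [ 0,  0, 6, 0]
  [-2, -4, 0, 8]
J_2(6) ⊕ J_1(6) ⊕ J_1(6)

The characteristic polynomial is
  det(x·I − A) = x^4 - 24*x^3 + 216*x^2 - 864*x + 1296 = (x - 6)^4

Eigenvalues and multiplicities (the geometric multiplicity of λ is n − rank(A − λI), which equals the number of Jordan blocks for λ):
  λ = 6: algebraic multiplicity = 4, geometric multiplicity = 3

Determining the block sizes for each eigenvalue:
  λ = 6: 3 blocks summing to 4 forces exactly one block of size 2 and the rest size 1 → block sizes [2, 1, 1]

Assembling the blocks gives a Jordan form
J =
  [6, 1, 0, 0]
  [0, 6, 0, 0]
  [0, 0, 6, 0]
  [0, 0, 0, 6]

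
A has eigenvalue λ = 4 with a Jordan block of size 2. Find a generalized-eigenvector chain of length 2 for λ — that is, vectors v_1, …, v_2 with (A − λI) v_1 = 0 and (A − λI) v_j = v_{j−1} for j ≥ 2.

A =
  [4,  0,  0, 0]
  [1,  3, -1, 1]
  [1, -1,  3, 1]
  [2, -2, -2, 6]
A Jordan chain for λ = 4 of length 2:
v_1 = (0, 1, 1, 2)ᵀ
v_2 = (1, 0, 0, 0)ᵀ

Let N = A − (4)·I. We want v_2 with N^2 v_2 = 0 but N^1 v_2 ≠ 0; then v_{j-1} := N · v_j for j = 2, …, 2.

Pick v_2 = (1, 0, 0, 0)ᵀ.
Then v_1 = N · v_2 = (0, 1, 1, 2)ᵀ.

Sanity check: (A − (4)·I) v_1 = (0, 0, 0, 0)ᵀ = 0. ✓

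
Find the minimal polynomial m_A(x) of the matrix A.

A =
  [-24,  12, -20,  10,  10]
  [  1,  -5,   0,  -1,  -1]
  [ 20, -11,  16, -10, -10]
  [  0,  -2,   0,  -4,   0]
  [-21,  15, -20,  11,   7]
x^4 + 6*x^3 - 24*x^2 - 224*x - 384

The characteristic polynomial is χ_A(x) = (x - 6)*(x + 4)^4, so the eigenvalues are known. The minimal polynomial is
  m_A(x) = Π_λ (x − λ)^{k_λ}
where k_λ is the size of the *largest* Jordan block for λ (equivalently, the smallest k with (A − λI)^k v = 0 for every generalised eigenvector v of λ).

  λ = -4: largest Jordan block has size 3, contributing (x + 4)^3
  λ = 6: largest Jordan block has size 1, contributing (x − 6)

So m_A(x) = (x - 6)*(x + 4)^3 = x^4 + 6*x^3 - 24*x^2 - 224*x - 384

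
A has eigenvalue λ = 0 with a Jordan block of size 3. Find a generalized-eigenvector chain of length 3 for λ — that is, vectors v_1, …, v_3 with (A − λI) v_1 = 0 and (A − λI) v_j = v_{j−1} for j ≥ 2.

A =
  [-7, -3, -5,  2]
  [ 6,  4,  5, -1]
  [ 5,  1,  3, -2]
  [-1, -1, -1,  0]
A Jordan chain for λ = 0 of length 3:
v_1 = (4, 8, -12, -4)ᵀ
v_2 = (-7, 6, 5, -1)ᵀ
v_3 = (1, 0, 0, 0)ᵀ

Let N = A − (0)·I. We want v_3 with N^3 v_3 = 0 but N^2 v_3 ≠ 0; then v_{j-1} := N · v_j for j = 3, …, 2.

Pick v_3 = (1, 0, 0, 0)ᵀ.
Then v_2 = N · v_3 = (-7, 6, 5, -1)ᵀ.
Then v_1 = N · v_2 = (4, 8, -12, -4)ᵀ.

Sanity check: (A − (0)·I) v_1 = (0, 0, 0, 0)ᵀ = 0. ✓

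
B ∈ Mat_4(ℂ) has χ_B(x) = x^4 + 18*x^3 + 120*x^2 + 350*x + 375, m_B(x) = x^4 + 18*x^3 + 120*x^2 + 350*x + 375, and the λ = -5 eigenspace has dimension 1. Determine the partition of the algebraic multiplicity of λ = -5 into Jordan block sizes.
Block sizes for λ = -5: [3]

Step 1 — from the characteristic polynomial, algebraic multiplicity of λ = -5 is 3. From dim ker(B − (-5)·I) = 1, there are exactly 1 Jordan blocks for λ = -5.
Step 2 — from the minimal polynomial, the factor (x + 5)^3 tells us the largest block for λ = -5 has size 3.
Step 3 — with total size 3, 1 blocks, and largest block 3, the block sizes (in nonincreasing order) are [3].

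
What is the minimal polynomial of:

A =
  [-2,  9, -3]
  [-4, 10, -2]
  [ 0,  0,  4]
x^2 - 8*x + 16

The characteristic polynomial is χ_A(x) = (x - 4)^3, so the eigenvalues are known. The minimal polynomial is
  m_A(x) = Π_λ (x − λ)^{k_λ}
where k_λ is the size of the *largest* Jordan block for λ (equivalently, the smallest k with (A − λI)^k v = 0 for every generalised eigenvector v of λ).

  λ = 4: largest Jordan block has size 2, contributing (x − 4)^2

So m_A(x) = (x - 4)^2 = x^2 - 8*x + 16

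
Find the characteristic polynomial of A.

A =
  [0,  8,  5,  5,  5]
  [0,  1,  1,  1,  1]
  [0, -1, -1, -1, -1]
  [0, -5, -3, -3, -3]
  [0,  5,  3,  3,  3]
x^5

Expanding det(x·I − A) (e.g. by cofactor expansion or by noting that A is similar to its Jordan form J, which has the same characteristic polynomial as A) gives
  χ_A(x) = x^5
which factors as x^5. The eigenvalues (with algebraic multiplicities) are λ = 0 with multiplicity 5.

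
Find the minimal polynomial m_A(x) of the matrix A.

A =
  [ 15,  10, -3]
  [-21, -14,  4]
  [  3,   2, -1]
x^3

The characteristic polynomial is χ_A(x) = x^3, so the eigenvalues are known. The minimal polynomial is
  m_A(x) = Π_λ (x − λ)^{k_λ}
where k_λ is the size of the *largest* Jordan block for λ (equivalently, the smallest k with (A − λI)^k v = 0 for every generalised eigenvector v of λ).

  λ = 0: largest Jordan block has size 3, contributing (x − 0)^3

So m_A(x) = x^3 = x^3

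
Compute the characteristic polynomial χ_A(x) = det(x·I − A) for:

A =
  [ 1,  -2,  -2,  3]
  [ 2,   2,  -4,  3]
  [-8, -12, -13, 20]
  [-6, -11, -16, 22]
x^4 - 12*x^3 + 54*x^2 - 108*x + 81

Expanding det(x·I − A) (e.g. by cofactor expansion or by noting that A is similar to its Jordan form J, which has the same characteristic polynomial as A) gives
  χ_A(x) = x^4 - 12*x^3 + 54*x^2 - 108*x + 81
which factors as (x - 3)^4. The eigenvalues (with algebraic multiplicities) are λ = 3 with multiplicity 4.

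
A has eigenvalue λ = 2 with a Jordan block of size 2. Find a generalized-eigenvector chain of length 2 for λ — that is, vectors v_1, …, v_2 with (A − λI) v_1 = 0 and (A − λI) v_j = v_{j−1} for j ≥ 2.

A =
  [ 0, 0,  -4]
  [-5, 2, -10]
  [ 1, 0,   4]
A Jordan chain for λ = 2 of length 2:
v_1 = (-2, -5, 1)ᵀ
v_2 = (1, 0, 0)ᵀ

Let N = A − (2)·I. We want v_2 with N^2 v_2 = 0 but N^1 v_2 ≠ 0; then v_{j-1} := N · v_j for j = 2, …, 2.

Pick v_2 = (1, 0, 0)ᵀ.
Then v_1 = N · v_2 = (-2, -5, 1)ᵀ.

Sanity check: (A − (2)·I) v_1 = (0, 0, 0)ᵀ = 0. ✓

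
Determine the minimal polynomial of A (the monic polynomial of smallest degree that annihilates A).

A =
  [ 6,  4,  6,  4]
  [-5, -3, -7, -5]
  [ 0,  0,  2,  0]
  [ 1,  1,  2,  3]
x^3 - 6*x^2 + 12*x - 8

The characteristic polynomial is χ_A(x) = (x - 2)^4, so the eigenvalues are known. The minimal polynomial is
  m_A(x) = Π_λ (x − λ)^{k_λ}
where k_λ is the size of the *largest* Jordan block for λ (equivalently, the smallest k with (A − λI)^k v = 0 for every generalised eigenvector v of λ).

  λ = 2: largest Jordan block has size 3, contributing (x − 2)^3

So m_A(x) = (x - 2)^3 = x^3 - 6*x^2 + 12*x - 8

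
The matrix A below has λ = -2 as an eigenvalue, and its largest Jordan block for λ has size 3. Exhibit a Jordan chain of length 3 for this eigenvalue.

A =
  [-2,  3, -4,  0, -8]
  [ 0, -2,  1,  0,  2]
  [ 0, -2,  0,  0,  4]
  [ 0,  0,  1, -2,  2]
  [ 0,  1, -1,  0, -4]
A Jordan chain for λ = -2 of length 3:
v_1 = (3, 0, -2, 0, 1)ᵀ
v_2 = (-4, 1, 2, 1, -1)ᵀ
v_3 = (0, 0, 1, 0, 0)ᵀ

Let N = A − (-2)·I. We want v_3 with N^3 v_3 = 0 but N^2 v_3 ≠ 0; then v_{j-1} := N · v_j for j = 3, …, 2.

Pick v_3 = (0, 0, 1, 0, 0)ᵀ.
Then v_2 = N · v_3 = (-4, 1, 2, 1, -1)ᵀ.
Then v_1 = N · v_2 = (3, 0, -2, 0, 1)ᵀ.

Sanity check: (A − (-2)·I) v_1 = (0, 0, 0, 0, 0)ᵀ = 0. ✓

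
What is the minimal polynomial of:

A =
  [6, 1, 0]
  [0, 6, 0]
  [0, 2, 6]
x^2 - 12*x + 36

The characteristic polynomial is χ_A(x) = (x - 6)^3, so the eigenvalues are known. The minimal polynomial is
  m_A(x) = Π_λ (x − λ)^{k_λ}
where k_λ is the size of the *largest* Jordan block for λ (equivalently, the smallest k with (A − λI)^k v = 0 for every generalised eigenvector v of λ).

  λ = 6: largest Jordan block has size 2, contributing (x − 6)^2

So m_A(x) = (x - 6)^2 = x^2 - 12*x + 36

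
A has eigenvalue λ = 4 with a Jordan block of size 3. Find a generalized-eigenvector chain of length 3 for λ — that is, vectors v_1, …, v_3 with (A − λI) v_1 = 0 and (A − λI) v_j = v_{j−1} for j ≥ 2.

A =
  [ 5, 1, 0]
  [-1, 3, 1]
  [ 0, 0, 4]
A Jordan chain for λ = 4 of length 3:
v_1 = (1, -1, 0)ᵀ
v_2 = (0, 1, 0)ᵀ
v_3 = (0, 0, 1)ᵀ

Let N = A − (4)·I. We want v_3 with N^3 v_3 = 0 but N^2 v_3 ≠ 0; then v_{j-1} := N · v_j for j = 3, …, 2.

Pick v_3 = (0, 0, 1)ᵀ.
Then v_2 = N · v_3 = (0, 1, 0)ᵀ.
Then v_1 = N · v_2 = (1, -1, 0)ᵀ.

Sanity check: (A − (4)·I) v_1 = (0, 0, 0)ᵀ = 0. ✓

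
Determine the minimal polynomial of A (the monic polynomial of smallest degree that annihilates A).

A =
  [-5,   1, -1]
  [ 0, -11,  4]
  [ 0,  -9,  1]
x^3 + 15*x^2 + 75*x + 125

The characteristic polynomial is χ_A(x) = (x + 5)^3, so the eigenvalues are known. The minimal polynomial is
  m_A(x) = Π_λ (x − λ)^{k_λ}
where k_λ is the size of the *largest* Jordan block for λ (equivalently, the smallest k with (A − λI)^k v = 0 for every generalised eigenvector v of λ).

  λ = -5: largest Jordan block has size 3, contributing (x + 5)^3

So m_A(x) = (x + 5)^3 = x^3 + 15*x^2 + 75*x + 125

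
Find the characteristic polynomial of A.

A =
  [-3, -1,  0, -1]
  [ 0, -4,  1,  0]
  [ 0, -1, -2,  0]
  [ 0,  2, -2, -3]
x^4 + 12*x^3 + 54*x^2 + 108*x + 81

Expanding det(x·I − A) (e.g. by cofactor expansion or by noting that A is similar to its Jordan form J, which has the same characteristic polynomial as A) gives
  χ_A(x) = x^4 + 12*x^3 + 54*x^2 + 108*x + 81
which factors as (x + 3)^4. The eigenvalues (with algebraic multiplicities) are λ = -3 with multiplicity 4.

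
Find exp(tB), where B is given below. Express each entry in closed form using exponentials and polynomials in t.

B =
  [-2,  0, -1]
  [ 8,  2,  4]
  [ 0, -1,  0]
e^{tB} =
  [2*t^2 - 2*t + 1, t^2/2, t^2 - t]
  [8*t, 2*t + 1, 4*t]
  [-4*t^2, -t^2 - t, 1 - 2*t^2]

Strategy: write B = P · J · P⁻¹ where J is a Jordan canonical form, so e^{tB} = P · e^{tJ} · P⁻¹, and e^{tJ} can be computed block-by-block.

B has Jordan form
J =
  [0, 1, 0]
  [0, 0, 1]
  [0, 0, 0]
(up to reordering of blocks).

Per-block formulas:
  For a 3×3 Jordan block J_3(0): exp(t · J_3(0)) = e^(0t)·(I + t·N + (t^2/2)·N^2), where N is the 3×3 nilpotent shift.

After assembling e^{tJ} and conjugating by P, we get:

e^{tB} =
  [2*t^2 - 2*t + 1, t^2/2, t^2 - t]
  [8*t, 2*t + 1, 4*t]
  [-4*t^2, -t^2 - t, 1 - 2*t^2]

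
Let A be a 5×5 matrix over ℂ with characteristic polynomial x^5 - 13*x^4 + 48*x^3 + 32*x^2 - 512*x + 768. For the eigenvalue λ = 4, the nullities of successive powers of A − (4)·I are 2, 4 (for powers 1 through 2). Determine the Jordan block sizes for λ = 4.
Block sizes for λ = 4: [2, 2]

From the dimensions of kernels of powers, the number of Jordan blocks of size at least j is d_j − d_{j−1} where d_j = dim ker(N^j) (with d_0 = 0). Computing the differences gives [2, 2].
The number of blocks of size exactly k is (#blocks of size ≥ k) − (#blocks of size ≥ k + 1), so the partition is: 2 block(s) of size 2.
In nonincreasing order the block sizes are [2, 2].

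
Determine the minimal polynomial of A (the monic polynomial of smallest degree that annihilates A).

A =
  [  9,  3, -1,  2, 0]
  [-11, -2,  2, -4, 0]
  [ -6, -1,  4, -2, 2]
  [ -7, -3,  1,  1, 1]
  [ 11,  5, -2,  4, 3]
x^3 - 9*x^2 + 27*x - 27

The characteristic polynomial is χ_A(x) = (x - 3)^5, so the eigenvalues are known. The minimal polynomial is
  m_A(x) = Π_λ (x − λ)^{k_λ}
where k_λ is the size of the *largest* Jordan block for λ (equivalently, the smallest k with (A − λI)^k v = 0 for every generalised eigenvector v of λ).

  λ = 3: largest Jordan block has size 3, contributing (x − 3)^3

So m_A(x) = (x - 3)^3 = x^3 - 9*x^2 + 27*x - 27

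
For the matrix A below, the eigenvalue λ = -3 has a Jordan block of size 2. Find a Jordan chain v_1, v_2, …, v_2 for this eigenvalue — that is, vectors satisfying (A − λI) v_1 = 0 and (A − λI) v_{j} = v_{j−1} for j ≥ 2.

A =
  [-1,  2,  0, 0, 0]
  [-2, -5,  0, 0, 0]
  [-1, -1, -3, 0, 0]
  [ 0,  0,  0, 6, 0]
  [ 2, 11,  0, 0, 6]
A Jordan chain for λ = -3 of length 2:
v_1 = (2, -2, -1, 0, 2)ᵀ
v_2 = (1, 0, 0, 0, 0)ᵀ

Let N = A − (-3)·I. We want v_2 with N^2 v_2 = 0 but N^1 v_2 ≠ 0; then v_{j-1} := N · v_j for j = 2, …, 2.

Pick v_2 = (1, 0, 0, 0, 0)ᵀ.
Then v_1 = N · v_2 = (2, -2, -1, 0, 2)ᵀ.

Sanity check: (A − (-3)·I) v_1 = (0, 0, 0, 0, 0)ᵀ = 0. ✓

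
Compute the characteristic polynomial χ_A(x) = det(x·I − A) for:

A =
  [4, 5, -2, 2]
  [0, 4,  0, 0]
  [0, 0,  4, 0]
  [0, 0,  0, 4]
x^4 - 16*x^3 + 96*x^2 - 256*x + 256

Expanding det(x·I − A) (e.g. by cofactor expansion or by noting that A is similar to its Jordan form J, which has the same characteristic polynomial as A) gives
  χ_A(x) = x^4 - 16*x^3 + 96*x^2 - 256*x + 256
which factors as (x - 4)^4. The eigenvalues (with algebraic multiplicities) are λ = 4 with multiplicity 4.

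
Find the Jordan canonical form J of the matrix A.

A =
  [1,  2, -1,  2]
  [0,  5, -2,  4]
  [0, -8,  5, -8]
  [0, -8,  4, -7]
J_2(1) ⊕ J_1(1) ⊕ J_1(1)

The characteristic polynomial is
  det(x·I − A) = x^4 - 4*x^3 + 6*x^2 - 4*x + 1 = (x - 1)^4

Eigenvalues and multiplicities (the geometric multiplicity of λ is n − rank(A − λI), which equals the number of Jordan blocks for λ):
  λ = 1: algebraic multiplicity = 4, geometric multiplicity = 3

Determining the block sizes for each eigenvalue:
  λ = 1: 3 blocks summing to 4 forces exactly one block of size 2 and the rest size 1 → block sizes [2, 1, 1]

Assembling the blocks gives a Jordan form
J =
  [1, 1, 0, 0]
  [0, 1, 0, 0]
  [0, 0, 1, 0]
  [0, 0, 0, 1]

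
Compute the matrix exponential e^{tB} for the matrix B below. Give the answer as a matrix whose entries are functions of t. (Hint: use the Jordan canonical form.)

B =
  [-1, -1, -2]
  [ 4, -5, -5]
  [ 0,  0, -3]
e^{tB} =
  [2*t*exp(-3*t) + exp(-3*t), -t*exp(-3*t), t^2*exp(-3*t)/2 - 2*t*exp(-3*t)]
  [4*t*exp(-3*t), -2*t*exp(-3*t) + exp(-3*t), t^2*exp(-3*t) - 5*t*exp(-3*t)]
  [0, 0, exp(-3*t)]

Strategy: write B = P · J · P⁻¹ where J is a Jordan canonical form, so e^{tB} = P · e^{tJ} · P⁻¹, and e^{tJ} can be computed block-by-block.

B has Jordan form
J =
  [-3,  1,  0]
  [ 0, -3,  1]
  [ 0,  0, -3]
(up to reordering of blocks).

Per-block formulas:
  For a 3×3 Jordan block J_3(-3): exp(t · J_3(-3)) = e^(-3t)·(I + t·N + (t^2/2)·N^2), where N is the 3×3 nilpotent shift.

After assembling e^{tJ} and conjugating by P, we get:

e^{tB} =
  [2*t*exp(-3*t) + exp(-3*t), -t*exp(-3*t), t^2*exp(-3*t)/2 - 2*t*exp(-3*t)]
  [4*t*exp(-3*t), -2*t*exp(-3*t) + exp(-3*t), t^2*exp(-3*t) - 5*t*exp(-3*t)]
  [0, 0, exp(-3*t)]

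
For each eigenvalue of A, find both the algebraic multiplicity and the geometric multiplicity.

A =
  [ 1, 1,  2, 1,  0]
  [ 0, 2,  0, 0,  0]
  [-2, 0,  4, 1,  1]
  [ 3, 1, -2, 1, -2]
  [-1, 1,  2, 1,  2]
λ = 2: alg = 5, geom = 3

Step 1 — factor the characteristic polynomial to read off the algebraic multiplicities:
  χ_A(x) = (x - 2)^5

Step 2 — compute geometric multiplicities via the rank-nullity identity g(λ) = n − rank(A − λI):
  rank(A − (2)·I) = 2, so dim ker(A − (2)·I) = n − 2 = 3

Summary:
  λ = 2: algebraic multiplicity = 5, geometric multiplicity = 3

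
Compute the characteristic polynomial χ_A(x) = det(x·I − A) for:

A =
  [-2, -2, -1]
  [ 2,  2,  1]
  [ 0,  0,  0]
x^3

Expanding det(x·I − A) (e.g. by cofactor expansion or by noting that A is similar to its Jordan form J, which has the same characteristic polynomial as A) gives
  χ_A(x) = x^3
which factors as x^3. The eigenvalues (with algebraic multiplicities) are λ = 0 with multiplicity 3.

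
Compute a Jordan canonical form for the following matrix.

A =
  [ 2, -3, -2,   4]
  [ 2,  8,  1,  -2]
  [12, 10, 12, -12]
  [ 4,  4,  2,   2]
J_3(6) ⊕ J_1(6)

The characteristic polynomial is
  det(x·I − A) = x^4 - 24*x^3 + 216*x^2 - 864*x + 1296 = (x - 6)^4

Eigenvalues and multiplicities (the geometric multiplicity of λ is n − rank(A − λI), which equals the number of Jordan blocks for λ):
  λ = 6: algebraic multiplicity = 4, geometric multiplicity = 2

Determining the block sizes for each eigenvalue:
  λ = 6: with am = 4 and gm = 2, the partition is not yet determined (e.g. several partitions of 4 into 2 parts exist). Let N = A − (6)·I. Computing rank(N^1) = 2, rank(N^2) = 1, rank(N^3) = 0; the number of blocks of size ≥ j is rank(N^{j−1}) − rank(N^j), giving [2, 1, 1]. So we have 1 block(s) of size 3, 1 block(s) of size 1 → block sizes [3, 1]

Assembling the blocks gives a Jordan form
J =
  [6, 1, 0, 0]
  [0, 6, 1, 0]
  [0, 0, 6, 0]
  [0, 0, 0, 6]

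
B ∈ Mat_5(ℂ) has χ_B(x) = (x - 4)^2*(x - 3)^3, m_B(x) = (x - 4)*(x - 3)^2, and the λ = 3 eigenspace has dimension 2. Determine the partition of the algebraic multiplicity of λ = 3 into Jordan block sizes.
Block sizes for λ = 3: [2, 1]

Step 1 — from the characteristic polynomial, algebraic multiplicity of λ = 3 is 3. From dim ker(B − (3)·I) = 2, there are exactly 2 Jordan blocks for λ = 3.
Step 2 — from the minimal polynomial, the factor (x − 3)^2 tells us the largest block for λ = 3 has size 2.
Step 3 — with total size 3, 2 blocks, and largest block 2, the block sizes (in nonincreasing order) are [2, 1].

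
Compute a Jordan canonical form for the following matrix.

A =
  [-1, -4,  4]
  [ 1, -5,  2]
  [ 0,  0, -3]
J_2(-3) ⊕ J_1(-3)

The characteristic polynomial is
  det(x·I − A) = x^3 + 9*x^2 + 27*x + 27 = (x + 3)^3

Eigenvalues and multiplicities (the geometric multiplicity of λ is n − rank(A − λI), which equals the number of Jordan blocks for λ):
  λ = -3: algebraic multiplicity = 3, geometric multiplicity = 2

Determining the block sizes for each eigenvalue:
  λ = -3: 2 blocks summing to 3 forces exactly one block of size 2 and the rest size 1 → block sizes [2, 1]

Assembling the blocks gives a Jordan form
J =
  [-3,  1,  0]
  [ 0, -3,  0]
  [ 0,  0, -3]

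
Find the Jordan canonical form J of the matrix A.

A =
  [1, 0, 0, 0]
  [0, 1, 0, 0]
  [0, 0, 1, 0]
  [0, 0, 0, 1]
J_1(1) ⊕ J_1(1) ⊕ J_1(1) ⊕ J_1(1)

The characteristic polynomial is
  det(x·I − A) = x^4 - 4*x^3 + 6*x^2 - 4*x + 1 = (x - 1)^4

Eigenvalues and multiplicities (the geometric multiplicity of λ is n − rank(A − λI), which equals the number of Jordan blocks for λ):
  λ = 1: algebraic multiplicity = 4, geometric multiplicity = 4

Determining the block sizes for each eigenvalue:
  λ = 1: gm = am = 4, so every block has size 1 → block sizes [1, 1, 1, 1]

Assembling the blocks gives a Jordan form
J =
  [1, 0, 0, 0]
  [0, 1, 0, 0]
  [0, 0, 1, 0]
  [0, 0, 0, 1]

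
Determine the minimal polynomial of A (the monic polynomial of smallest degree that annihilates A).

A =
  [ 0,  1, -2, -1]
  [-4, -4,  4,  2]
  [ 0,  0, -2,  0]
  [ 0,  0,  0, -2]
x^2 + 4*x + 4

The characteristic polynomial is χ_A(x) = (x + 2)^4, so the eigenvalues are known. The minimal polynomial is
  m_A(x) = Π_λ (x − λ)^{k_λ}
where k_λ is the size of the *largest* Jordan block for λ (equivalently, the smallest k with (A − λI)^k v = 0 for every generalised eigenvector v of λ).

  λ = -2: largest Jordan block has size 2, contributing (x + 2)^2

So m_A(x) = (x + 2)^2 = x^2 + 4*x + 4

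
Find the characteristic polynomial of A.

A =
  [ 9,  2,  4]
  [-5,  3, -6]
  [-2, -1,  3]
x^3 - 15*x^2 + 75*x - 125

Expanding det(x·I − A) (e.g. by cofactor expansion or by noting that A is similar to its Jordan form J, which has the same characteristic polynomial as A) gives
  χ_A(x) = x^3 - 15*x^2 + 75*x - 125
which factors as (x - 5)^3. The eigenvalues (with algebraic multiplicities) are λ = 5 with multiplicity 3.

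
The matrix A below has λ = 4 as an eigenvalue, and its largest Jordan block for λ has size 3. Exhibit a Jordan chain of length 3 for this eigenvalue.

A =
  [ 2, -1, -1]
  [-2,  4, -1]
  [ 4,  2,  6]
A Jordan chain for λ = 4 of length 3:
v_1 = (2, 0, -4)ᵀ
v_2 = (-2, -2, 4)ᵀ
v_3 = (1, 0, 0)ᵀ

Let N = A − (4)·I. We want v_3 with N^3 v_3 = 0 but N^2 v_3 ≠ 0; then v_{j-1} := N · v_j for j = 3, …, 2.

Pick v_3 = (1, 0, 0)ᵀ.
Then v_2 = N · v_3 = (-2, -2, 4)ᵀ.
Then v_1 = N · v_2 = (2, 0, -4)ᵀ.

Sanity check: (A − (4)·I) v_1 = (0, 0, 0)ᵀ = 0. ✓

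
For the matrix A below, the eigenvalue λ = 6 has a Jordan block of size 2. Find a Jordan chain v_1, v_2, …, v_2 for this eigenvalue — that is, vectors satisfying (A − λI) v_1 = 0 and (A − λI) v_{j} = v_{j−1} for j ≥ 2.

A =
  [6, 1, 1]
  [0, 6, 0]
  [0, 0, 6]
A Jordan chain for λ = 6 of length 2:
v_1 = (1, 0, 0)ᵀ
v_2 = (0, 1, 0)ᵀ

Let N = A − (6)·I. We want v_2 with N^2 v_2 = 0 but N^1 v_2 ≠ 0; then v_{j-1} := N · v_j for j = 2, …, 2.

Pick v_2 = (0, 1, 0)ᵀ.
Then v_1 = N · v_2 = (1, 0, 0)ᵀ.

Sanity check: (A − (6)·I) v_1 = (0, 0, 0)ᵀ = 0. ✓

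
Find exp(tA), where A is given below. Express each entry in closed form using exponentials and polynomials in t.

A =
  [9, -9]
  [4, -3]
e^{tA} =
  [6*t*exp(3*t) + exp(3*t), -9*t*exp(3*t)]
  [4*t*exp(3*t), -6*t*exp(3*t) + exp(3*t)]

Strategy: write A = P · J · P⁻¹ where J is a Jordan canonical form, so e^{tA} = P · e^{tJ} · P⁻¹, and e^{tJ} can be computed block-by-block.

A has Jordan form
J =
  [3, 1]
  [0, 3]
(up to reordering of blocks).

Per-block formulas:
  For a 2×2 Jordan block J_2(3): exp(t · J_2(3)) = e^(3t)·(I + t·N), where N is the 2×2 nilpotent shift.

After assembling e^{tJ} and conjugating by P, we get:

e^{tA} =
  [6*t*exp(3*t) + exp(3*t), -9*t*exp(3*t)]
  [4*t*exp(3*t), -6*t*exp(3*t) + exp(3*t)]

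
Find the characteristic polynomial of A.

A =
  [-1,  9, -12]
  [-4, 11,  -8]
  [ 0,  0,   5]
x^3 - 15*x^2 + 75*x - 125

Expanding det(x·I − A) (e.g. by cofactor expansion or by noting that A is similar to its Jordan form J, which has the same characteristic polynomial as A) gives
  χ_A(x) = x^3 - 15*x^2 + 75*x - 125
which factors as (x - 5)^3. The eigenvalues (with algebraic multiplicities) are λ = 5 with multiplicity 3.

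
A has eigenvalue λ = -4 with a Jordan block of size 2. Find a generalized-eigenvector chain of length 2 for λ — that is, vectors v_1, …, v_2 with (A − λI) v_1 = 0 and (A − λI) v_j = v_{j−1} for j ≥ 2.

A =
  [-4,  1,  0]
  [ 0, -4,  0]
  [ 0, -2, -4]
A Jordan chain for λ = -4 of length 2:
v_1 = (1, 0, -2)ᵀ
v_2 = (0, 1, 0)ᵀ

Let N = A − (-4)·I. We want v_2 with N^2 v_2 = 0 but N^1 v_2 ≠ 0; then v_{j-1} := N · v_j for j = 2, …, 2.

Pick v_2 = (0, 1, 0)ᵀ.
Then v_1 = N · v_2 = (1, 0, -2)ᵀ.

Sanity check: (A − (-4)·I) v_1 = (0, 0, 0)ᵀ = 0. ✓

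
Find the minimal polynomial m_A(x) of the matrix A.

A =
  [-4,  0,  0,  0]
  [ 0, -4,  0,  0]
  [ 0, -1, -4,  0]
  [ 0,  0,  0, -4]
x^2 + 8*x + 16

The characteristic polynomial is χ_A(x) = (x + 4)^4, so the eigenvalues are known. The minimal polynomial is
  m_A(x) = Π_λ (x − λ)^{k_λ}
where k_λ is the size of the *largest* Jordan block for λ (equivalently, the smallest k with (A − λI)^k v = 0 for every generalised eigenvector v of λ).

  λ = -4: largest Jordan block has size 2, contributing (x + 4)^2

So m_A(x) = (x + 4)^2 = x^2 + 8*x + 16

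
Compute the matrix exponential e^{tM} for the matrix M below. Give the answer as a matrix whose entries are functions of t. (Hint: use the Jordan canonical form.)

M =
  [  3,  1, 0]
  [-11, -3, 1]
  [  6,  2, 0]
e^{tM} =
  [-t^2 + 3*t + 1, t, t^2/2]
  [3*t^2 - 11*t, 1 - 3*t, -3*t^2/2 + t]
  [-2*t^2 + 6*t, 2*t, t^2 + 1]

Strategy: write M = P · J · P⁻¹ where J is a Jordan canonical form, so e^{tM} = P · e^{tJ} · P⁻¹, and e^{tJ} can be computed block-by-block.

M has Jordan form
J =
  [0, 1, 0]
  [0, 0, 1]
  [0, 0, 0]
(up to reordering of blocks).

Per-block formulas:
  For a 3×3 Jordan block J_3(0): exp(t · J_3(0)) = e^(0t)·(I + t·N + (t^2/2)·N^2), where N is the 3×3 nilpotent shift.

After assembling e^{tJ} and conjugating by P, we get:

e^{tM} =
  [-t^2 + 3*t + 1, t, t^2/2]
  [3*t^2 - 11*t, 1 - 3*t, -3*t^2/2 + t]
  [-2*t^2 + 6*t, 2*t, t^2 + 1]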